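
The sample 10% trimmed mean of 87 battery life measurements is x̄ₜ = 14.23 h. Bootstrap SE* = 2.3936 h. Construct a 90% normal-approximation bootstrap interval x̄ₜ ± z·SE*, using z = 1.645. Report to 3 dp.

(10.293, 18.167)

Margin = 1.645 × 2.3936 = 3.9375
Interval: 14.23 ± 3.9375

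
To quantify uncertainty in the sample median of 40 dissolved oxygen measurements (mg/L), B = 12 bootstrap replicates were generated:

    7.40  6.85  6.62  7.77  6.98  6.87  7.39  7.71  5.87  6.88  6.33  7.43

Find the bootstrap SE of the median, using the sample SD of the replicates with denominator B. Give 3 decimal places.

SE* = 0.541

Bootstrap SE is the standard deviation of the 12 replicate medians.
Mean of replicates: (7.40 + 6.85 + 6.62 + 7.77 + 6.98 + 6.87 + 7.39 + 7.71 + 5.87 + 6.88 + 6.33 + 7.43) / 12 = 84.1000 / 12 = 7.0083
Sum of squared deviations: (+0.3917)² + (−0.1583)² + (−0.3883)² + (+0.7617)² + (−0.0283)² + (−0.1383)² + (+0.3817)² + (+0.7017)² + (−1.1383)² + (−0.1283)² + (−0.6783)² + (+0.4217)² = 3.5176
Variance = 3.5176 / 12 = 0.2931
SE* = √0.2931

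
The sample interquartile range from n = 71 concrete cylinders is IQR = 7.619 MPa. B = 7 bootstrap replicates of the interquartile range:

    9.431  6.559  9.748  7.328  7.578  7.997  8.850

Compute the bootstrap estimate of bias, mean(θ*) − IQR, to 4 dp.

mean(θ*) = (9.431 + 6.559 + 9.748 + 7.328 + 7.578 + 7.997 + 8.850) / 7 = 8.21300
bias = 8.21300 − 7.619

bias = +0.5940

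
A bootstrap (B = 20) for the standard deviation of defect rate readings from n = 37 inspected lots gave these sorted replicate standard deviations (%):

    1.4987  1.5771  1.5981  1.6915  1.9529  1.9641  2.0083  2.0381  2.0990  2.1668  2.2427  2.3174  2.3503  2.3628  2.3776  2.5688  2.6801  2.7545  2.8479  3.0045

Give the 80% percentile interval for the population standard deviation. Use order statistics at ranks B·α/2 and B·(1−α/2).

(1.5771, 2.7545)

α = 0.20; lower rank = 20 × 0.100 = 2; upper rank = 20 × 0.900 = 18.
The 2nd smallest replicate is 1.5771; the 18th is 2.7545.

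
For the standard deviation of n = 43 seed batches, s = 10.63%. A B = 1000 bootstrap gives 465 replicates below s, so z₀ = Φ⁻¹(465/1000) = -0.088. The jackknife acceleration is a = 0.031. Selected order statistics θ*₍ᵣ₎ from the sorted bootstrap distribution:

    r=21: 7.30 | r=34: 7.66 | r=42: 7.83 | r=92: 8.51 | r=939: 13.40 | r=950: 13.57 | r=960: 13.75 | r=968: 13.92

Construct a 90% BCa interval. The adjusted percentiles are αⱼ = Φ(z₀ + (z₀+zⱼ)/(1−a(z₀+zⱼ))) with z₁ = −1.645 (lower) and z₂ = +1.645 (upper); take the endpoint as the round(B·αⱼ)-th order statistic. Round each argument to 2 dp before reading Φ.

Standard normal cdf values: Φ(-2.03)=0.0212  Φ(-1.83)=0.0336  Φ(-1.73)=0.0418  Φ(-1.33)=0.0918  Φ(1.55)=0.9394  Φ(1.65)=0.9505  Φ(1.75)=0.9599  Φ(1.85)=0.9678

(7.83, 13.40)

Lower: z₀ + z₁ = -0.088 + (-1.645) = -1.733; 1 − a(z₀+z₁) = 1 − (0.031)(-1.733) = 1.0537; argument = -0.088 + (-1.733)/1.0537 = -1.7326 → -1.73.
α₁ = Φ(-1.73) = 0.0418; rank = round(1000 × 0.0418) = 42; θ*₍42₎ = 7.83.
Upper: z₀ + z₂ = 1.557; 1 − a(z₀+z₂) = 0.9517; argument = 1.5480 → 1.55; α₂ = 0.9394; rank = 939; θ*₍939₎ = 13.40.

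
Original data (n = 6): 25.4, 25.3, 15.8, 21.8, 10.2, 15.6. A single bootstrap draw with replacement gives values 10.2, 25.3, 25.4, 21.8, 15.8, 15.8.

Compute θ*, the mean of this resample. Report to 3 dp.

θ* = 19.050

Mean = (10.2 + 25.3 + 25.4 + 21.8 + 15.8 + 15.8) / 6 = 114.30 / 6 = 19.050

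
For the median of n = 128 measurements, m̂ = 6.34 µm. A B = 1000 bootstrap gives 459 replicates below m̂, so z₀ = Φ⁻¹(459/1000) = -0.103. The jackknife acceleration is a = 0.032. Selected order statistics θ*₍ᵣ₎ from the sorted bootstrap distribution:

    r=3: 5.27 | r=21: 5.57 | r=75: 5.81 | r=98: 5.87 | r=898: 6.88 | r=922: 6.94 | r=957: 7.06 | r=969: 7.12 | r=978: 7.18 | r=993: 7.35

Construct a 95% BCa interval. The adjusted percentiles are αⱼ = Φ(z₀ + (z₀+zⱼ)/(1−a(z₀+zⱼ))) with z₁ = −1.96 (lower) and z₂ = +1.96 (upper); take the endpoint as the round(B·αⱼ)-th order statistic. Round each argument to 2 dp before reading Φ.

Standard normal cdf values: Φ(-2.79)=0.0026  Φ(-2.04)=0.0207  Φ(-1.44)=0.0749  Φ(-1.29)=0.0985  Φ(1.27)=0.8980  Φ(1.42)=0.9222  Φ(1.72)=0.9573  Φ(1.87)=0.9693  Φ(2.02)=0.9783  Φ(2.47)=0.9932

(5.57, 7.12)

Lower: z₀ + z₁ = -0.103 + (-1.960) = -2.063; 1 − a(z₀+z₁) = 1 − (0.032)(-2.063) = 1.0660; argument = -0.103 + (-2.063)/1.0660 = -2.0382 → -2.04.
α₁ = Φ(-2.04) = 0.0207; rank = round(1000 × 0.0207) = 21; θ*₍21₎ = 5.57.
Upper: z₀ + z₂ = 1.857; 1 − a(z₀+z₂) = 0.9406; argument = 1.8713 → 1.87; α₂ = 0.9693; rank = 969; θ*₍969₎ = 7.12.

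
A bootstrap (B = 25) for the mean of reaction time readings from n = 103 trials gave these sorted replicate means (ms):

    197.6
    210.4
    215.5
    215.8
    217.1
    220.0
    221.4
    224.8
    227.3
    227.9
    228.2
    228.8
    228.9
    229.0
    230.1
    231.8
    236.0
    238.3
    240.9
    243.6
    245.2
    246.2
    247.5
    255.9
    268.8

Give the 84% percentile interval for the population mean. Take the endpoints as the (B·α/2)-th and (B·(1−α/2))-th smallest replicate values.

(210.4, 247.5)

α = 0.16; lower rank = 25 × 0.080 = 2; upper rank = 25 × 0.920 = 23.
The 2nd smallest replicate is 210.4; the 23rd is 247.5.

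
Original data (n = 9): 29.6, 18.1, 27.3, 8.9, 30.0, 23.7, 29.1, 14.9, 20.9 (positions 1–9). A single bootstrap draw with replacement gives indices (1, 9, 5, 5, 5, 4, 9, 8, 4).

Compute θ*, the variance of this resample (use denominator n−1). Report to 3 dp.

Resample values: 29.6, 20.9, 30.0, 30.0, 30.0, 8.9, 20.9, 14.9, 8.9.
Mean = 21.5667; sum of squared deviations = 644.1200
s² = 644.1200 / 8 = 80.5150

θ* = 80.515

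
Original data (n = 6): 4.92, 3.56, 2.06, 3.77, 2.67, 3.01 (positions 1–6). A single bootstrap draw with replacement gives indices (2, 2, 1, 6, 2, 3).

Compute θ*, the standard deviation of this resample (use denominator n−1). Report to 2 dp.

θ* = 0.93

Resample values: 3.56, 3.56, 4.92, 3.01, 3.56, 2.06.
Mean = 3.4450; sum of squared deviations = 4.3228
s² = 4.3228 / 5 = 0.8646
s = √0.8646 = 0.93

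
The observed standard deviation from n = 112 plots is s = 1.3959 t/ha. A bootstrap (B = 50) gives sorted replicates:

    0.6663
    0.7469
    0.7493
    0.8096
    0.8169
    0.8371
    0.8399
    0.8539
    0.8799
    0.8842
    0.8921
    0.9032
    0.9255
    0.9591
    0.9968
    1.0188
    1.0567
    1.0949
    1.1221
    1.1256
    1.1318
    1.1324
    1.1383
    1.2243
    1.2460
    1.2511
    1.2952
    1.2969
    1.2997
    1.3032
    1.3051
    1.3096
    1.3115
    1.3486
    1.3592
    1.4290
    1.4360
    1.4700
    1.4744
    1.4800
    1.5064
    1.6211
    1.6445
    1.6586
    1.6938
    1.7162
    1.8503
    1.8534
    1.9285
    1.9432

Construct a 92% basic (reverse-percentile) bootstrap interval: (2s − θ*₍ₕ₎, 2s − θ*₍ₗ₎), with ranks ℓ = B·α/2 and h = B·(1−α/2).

(0.9384, 2.0449)

Percentile endpoints at ranks 2 and 48: θ*₍2₎ = 0.7469, θ*₍48₎ = 1.8534.
Basic interval reflects these around s:
  lower = 2 × 1.3959 − 1.8534 = 0.9384
  upper = 2 × 1.3959 − 0.7469 = 2.0449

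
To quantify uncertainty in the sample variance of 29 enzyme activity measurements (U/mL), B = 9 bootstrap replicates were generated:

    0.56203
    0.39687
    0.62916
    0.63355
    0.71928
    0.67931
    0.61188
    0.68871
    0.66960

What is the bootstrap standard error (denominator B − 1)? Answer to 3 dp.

Bootstrap SE is the standard deviation of the 9 replicate variances.
Mean of replicates: (0.56203 + 0.39687 + 0.62916 + 0.63355 + 0.71928 + 0.67931 + 0.61188 + 0.68871 + 0.66960) / 9 = 5.590390 / 9 = 0.621154
Sum of squared deviations: (−0.059124)² + (−0.224284)² + (+0.008006)² + (+0.012396)² + (+0.098126)² + (+0.058156)² + (−0.009274)² + (+0.067556)² + (+0.048446)² = 0.074024
Variance = 0.074024 / 8 = 0.009253
SE* = √0.009253

SE* = 0.096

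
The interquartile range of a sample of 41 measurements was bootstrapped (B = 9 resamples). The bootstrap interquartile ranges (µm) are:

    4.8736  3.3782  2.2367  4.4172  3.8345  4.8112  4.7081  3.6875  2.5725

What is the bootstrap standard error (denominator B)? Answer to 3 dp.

Bootstrap SE is the standard deviation of the 9 replicate interquartile ranges.
Mean of replicates: (4.8736 + 3.3782 + 2.2367 + 4.4172 + 3.8345 + 4.8112 + 4.7081 + 3.6875 + 2.5725) / 9 = 34.51950 / 9 = 3.83550
Sum of squared deviations: (+1.03810)² + (−0.45730)² + (−1.59880)² + (+0.58170)² + (−0.00100)² + (+0.97570)² + (+0.87260)² + (−0.14800)² + (−1.26300)² = 7.51181
Variance = 7.51181 / 9 = 0.83465
SE* = √0.83465

SE* = 0.914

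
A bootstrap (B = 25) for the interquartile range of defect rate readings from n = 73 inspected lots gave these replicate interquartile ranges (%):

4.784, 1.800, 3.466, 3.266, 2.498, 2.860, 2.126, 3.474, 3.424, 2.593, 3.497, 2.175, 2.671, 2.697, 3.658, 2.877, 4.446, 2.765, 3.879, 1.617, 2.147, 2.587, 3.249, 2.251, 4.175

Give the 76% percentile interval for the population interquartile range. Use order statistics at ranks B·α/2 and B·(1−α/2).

(2.126, 3.879)

Sorted replicates: 1.617, 1.800, 2.126, 2.147, 2.175, 2.251, 2.498, 2.587, 2.593, 2.671, 2.697, 2.765, 2.860, 2.877, 3.249, 3.266, 3.424, 3.466, 3.474, 3.497, 3.658, 3.879, 4.175, 4.446, 4.784
α = 0.24; lower rank = 25 × 0.120 = 3; upper rank = 25 × 0.880 = 22.
The 3rd smallest replicate is 2.126; the 22nd is 3.879.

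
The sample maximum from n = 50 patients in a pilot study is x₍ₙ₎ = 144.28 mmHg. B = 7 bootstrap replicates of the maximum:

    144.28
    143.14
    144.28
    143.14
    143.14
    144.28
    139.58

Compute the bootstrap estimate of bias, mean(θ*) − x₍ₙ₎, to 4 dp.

bias = −1.1600

mean(θ*) = (144.28 + 143.14 + 144.28 + 143.14 + 143.14 + 144.28 + 139.58) / 7 = 143.12000
bias = 143.12000 − 144.28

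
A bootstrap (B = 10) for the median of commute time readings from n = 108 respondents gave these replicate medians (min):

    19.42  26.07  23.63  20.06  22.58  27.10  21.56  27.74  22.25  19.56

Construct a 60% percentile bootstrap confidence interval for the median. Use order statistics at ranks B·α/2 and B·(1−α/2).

Sorted replicates: 19.42, 19.56, 20.06, 21.56, 22.25, 22.58, 23.63, 26.07, 27.10, 27.74
α = 0.40; lower rank = 10 × 0.200 = 2; upper rank = 10 × 0.800 = 8.
The 2nd smallest replicate is 19.56; the 8th is 26.07.

(19.56, 26.07)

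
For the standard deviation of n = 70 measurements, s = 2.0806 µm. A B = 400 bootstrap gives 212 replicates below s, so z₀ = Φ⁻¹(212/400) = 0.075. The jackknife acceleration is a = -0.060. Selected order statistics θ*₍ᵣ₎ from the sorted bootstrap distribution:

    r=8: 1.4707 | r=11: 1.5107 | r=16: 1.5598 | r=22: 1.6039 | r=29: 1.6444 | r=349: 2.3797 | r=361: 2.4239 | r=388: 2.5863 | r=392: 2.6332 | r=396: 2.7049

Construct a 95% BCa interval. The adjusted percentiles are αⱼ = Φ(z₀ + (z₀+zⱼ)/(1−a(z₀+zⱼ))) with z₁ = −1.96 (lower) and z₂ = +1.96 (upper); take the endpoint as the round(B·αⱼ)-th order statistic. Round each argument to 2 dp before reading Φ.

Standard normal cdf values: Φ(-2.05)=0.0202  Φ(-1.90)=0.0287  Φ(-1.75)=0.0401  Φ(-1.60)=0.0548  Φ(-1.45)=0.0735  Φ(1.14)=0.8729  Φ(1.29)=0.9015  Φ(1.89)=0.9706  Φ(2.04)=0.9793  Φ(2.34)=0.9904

(1.4707, 2.5863)

Lower: z₀ + z₁ = 0.075 + (-1.960) = -1.885; 1 − a(z₀+z₁) = 1 − (-0.060)(-1.885) = 0.8869; argument = 0.075 + (-1.885)/0.8869 = -2.0504 → -2.05.
α₁ = Φ(-2.05) = 0.0202; rank = round(400 × 0.0202) = 8; θ*₍8₎ = 1.4707.
Upper: z₀ + z₂ = 2.035; 1 − a(z₀+z₂) = 1.1221; argument = 1.8886 → 1.89; α₂ = 0.9706; rank = 388; θ*₍388₎ = 2.5863.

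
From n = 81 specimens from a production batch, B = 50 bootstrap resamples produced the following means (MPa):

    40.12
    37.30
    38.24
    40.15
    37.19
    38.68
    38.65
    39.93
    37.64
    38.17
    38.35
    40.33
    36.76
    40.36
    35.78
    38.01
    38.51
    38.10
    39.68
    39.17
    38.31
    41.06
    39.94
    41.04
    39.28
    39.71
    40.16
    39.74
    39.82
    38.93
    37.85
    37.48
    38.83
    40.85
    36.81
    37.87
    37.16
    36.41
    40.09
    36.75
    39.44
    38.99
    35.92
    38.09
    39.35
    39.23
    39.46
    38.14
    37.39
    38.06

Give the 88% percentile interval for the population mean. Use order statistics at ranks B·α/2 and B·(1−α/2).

(36.41, 40.36)

Sorted replicates: 35.78, 35.92, 36.41, 36.75, 36.76, 36.81, 37.16, 37.19, 37.30, 37.39, 37.48, 37.64, 37.85, 37.87, 38.01, 38.06, 38.09, 38.10, 38.14, 38.17, 38.24, 38.31, 38.35, 38.51, 38.65, 38.68, 38.83, 38.93, 38.99, 39.17, 39.23, 39.28, 39.35, 39.44, 39.46, 39.68, 39.71, 39.74, 39.82, 39.93, 39.94, 40.09, 40.12, 40.15, 40.16, 40.33, 40.36, 40.85, 41.04, 41.06
α = 0.12; lower rank = 50 × 0.060 = 3; upper rank = 50 × 0.940 = 47.
The 3rd smallest replicate is 36.41; the 47th is 40.36.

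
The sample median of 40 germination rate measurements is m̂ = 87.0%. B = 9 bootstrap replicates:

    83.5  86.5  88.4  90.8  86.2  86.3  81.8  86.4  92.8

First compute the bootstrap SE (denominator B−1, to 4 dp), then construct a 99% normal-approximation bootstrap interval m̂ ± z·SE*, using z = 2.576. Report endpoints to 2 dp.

Mean of replicates = 86.9667; sum of squared deviations = 91.0600; SE* = √(91.0600/8) = 3.3738
Margin = 2.576 × 3.3738 = 8.691
Interval: 87.0 ± 8.691

(78.31, 95.69)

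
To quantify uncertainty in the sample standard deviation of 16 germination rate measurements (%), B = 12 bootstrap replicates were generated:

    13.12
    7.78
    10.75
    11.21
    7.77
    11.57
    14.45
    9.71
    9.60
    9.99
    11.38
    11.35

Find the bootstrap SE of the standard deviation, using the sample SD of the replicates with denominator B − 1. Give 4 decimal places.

SE* = 1.9452

Bootstrap SE is the standard deviation of the 12 replicate standard deviations.
Mean of replicates: (13.12 + 7.78 + 10.75 + 11.21 + 7.77 + 11.57 + 14.45 + 9.71 + 9.60 + 9.99 + 11.38 + 11.35) / 12 = 128.68000 / 12 = 10.72333
Sum of squared deviations: (+2.39667)² + (−2.94333)² + (+0.02667)² + (+0.48667)² + (−2.95333)² + (+0.84667)² + (+3.72667)² + (−1.01333)² + (−1.12333)² + (−0.73333)² + (+0.65667)² + (+0.62667)² = 41.62227
Variance = 41.62227 / 11 = 3.78384
SE* = √3.78384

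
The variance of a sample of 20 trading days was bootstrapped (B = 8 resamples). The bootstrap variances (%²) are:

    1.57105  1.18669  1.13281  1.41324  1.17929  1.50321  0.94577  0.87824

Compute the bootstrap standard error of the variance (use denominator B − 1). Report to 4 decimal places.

Bootstrap SE is the standard deviation of the 8 replicate variances.
Mean of replicates: (1.57105 + 1.18669 + 1.13281 + 1.41324 + 1.17929 + 1.50321 + 0.94577 + 0.87824) / 8 = 9.810300 / 8 = 1.226287
Sum of squared deviations: (+0.344763)² + (−0.039597)² + (−0.093477)² + (+0.186953)² + (−0.046998)² + (+0.276922)² + (−0.280517)² + (−0.348047)² = 0.442840
Variance = 0.442840 / 7 = 0.063263
SE* = √0.063263

SE* = 0.2515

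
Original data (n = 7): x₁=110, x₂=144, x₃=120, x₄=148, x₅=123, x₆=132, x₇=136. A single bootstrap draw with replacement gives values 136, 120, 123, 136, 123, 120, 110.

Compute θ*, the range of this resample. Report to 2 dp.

θ* = 26.00

Range = 136 − 110 = 26.00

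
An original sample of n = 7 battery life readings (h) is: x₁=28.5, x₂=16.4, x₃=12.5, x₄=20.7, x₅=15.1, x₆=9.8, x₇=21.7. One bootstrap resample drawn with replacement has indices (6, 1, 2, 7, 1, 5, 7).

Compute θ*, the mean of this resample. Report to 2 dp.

Resample values: 9.8, 28.5, 16.4, 21.7, 28.5, 15.1, 21.7.
Mean = (9.8 + 28.5 + 16.4 + 21.7 + 28.5 + 15.1 + 21.7) / 7 = 141.70 / 7 = 20.24

θ* = 20.24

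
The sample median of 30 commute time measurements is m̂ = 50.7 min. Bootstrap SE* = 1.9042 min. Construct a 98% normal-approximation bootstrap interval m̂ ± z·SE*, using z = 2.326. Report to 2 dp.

(46.27, 55.13)

Margin = 2.326 × 1.9042 = 4.429
Interval: 50.7 ± 4.429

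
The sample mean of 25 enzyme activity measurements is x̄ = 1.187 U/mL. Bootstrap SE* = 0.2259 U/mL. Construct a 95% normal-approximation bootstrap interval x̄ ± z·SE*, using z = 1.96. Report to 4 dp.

Margin = 1.96 × 0.2259 = 0.44276
Interval: 1.187 ± 0.44276

(0.7442, 1.6298)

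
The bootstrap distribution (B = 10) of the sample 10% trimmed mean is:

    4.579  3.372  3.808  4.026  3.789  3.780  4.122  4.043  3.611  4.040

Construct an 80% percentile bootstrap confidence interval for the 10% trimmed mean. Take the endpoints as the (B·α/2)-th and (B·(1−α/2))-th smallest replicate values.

Sorted replicates: 3.372, 3.611, 3.780, 3.789, 3.808, 4.026, 4.040, 4.043, 4.122, 4.579
α = 0.20; lower rank = 10 × 0.100 = 1; upper rank = 10 × 0.900 = 9.
The 1st smallest replicate is 3.372; the 9th is 4.122.

(3.372, 4.122)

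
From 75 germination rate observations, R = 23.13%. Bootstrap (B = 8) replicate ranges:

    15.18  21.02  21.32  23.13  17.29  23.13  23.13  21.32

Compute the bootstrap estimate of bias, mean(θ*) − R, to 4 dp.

mean(θ*) = (15.18 + 21.02 + 21.32 + 23.13 + 17.29 + 23.13 + 23.13 + 21.32) / 8 = 20.69000
bias = 20.69000 − 23.13

bias = −2.4400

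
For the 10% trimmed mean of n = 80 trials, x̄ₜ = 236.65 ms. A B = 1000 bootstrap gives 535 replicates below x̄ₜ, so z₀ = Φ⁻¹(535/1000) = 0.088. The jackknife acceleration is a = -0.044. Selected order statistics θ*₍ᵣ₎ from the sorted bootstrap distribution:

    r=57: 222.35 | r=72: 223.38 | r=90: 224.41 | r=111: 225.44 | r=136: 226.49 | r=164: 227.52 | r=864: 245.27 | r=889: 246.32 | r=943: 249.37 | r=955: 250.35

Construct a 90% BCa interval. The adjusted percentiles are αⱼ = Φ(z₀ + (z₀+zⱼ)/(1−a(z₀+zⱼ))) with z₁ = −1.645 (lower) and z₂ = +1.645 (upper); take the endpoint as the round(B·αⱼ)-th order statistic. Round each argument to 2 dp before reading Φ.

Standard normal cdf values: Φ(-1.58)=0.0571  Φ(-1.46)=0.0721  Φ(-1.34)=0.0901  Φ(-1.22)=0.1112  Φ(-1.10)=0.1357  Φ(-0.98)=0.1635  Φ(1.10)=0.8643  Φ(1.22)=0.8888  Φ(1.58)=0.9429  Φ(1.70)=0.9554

(222.35, 250.35)

Lower: z₀ + z₁ = 0.088 + (-1.645) = -1.557; 1 − a(z₀+z₁) = 1 − (-0.044)(-1.557) = 0.9315; argument = 0.088 + (-1.557)/0.9315 = -1.5835 → -1.58.
α₁ = Φ(-1.58) = 0.0571; rank = round(1000 × 0.0571) = 57; θ*₍57₎ = 222.35.
Upper: z₀ + z₂ = 1.733; 1 − a(z₀+z₂) = 1.0763; argument = 1.6982 → 1.70; α₂ = 0.9554; rank = 955; θ*₍955₎ = 250.35.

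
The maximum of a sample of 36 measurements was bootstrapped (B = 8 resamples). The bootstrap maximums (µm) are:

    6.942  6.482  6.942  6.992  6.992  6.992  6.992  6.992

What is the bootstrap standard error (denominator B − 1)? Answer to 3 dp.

SE* = 0.177

Bootstrap SE is the standard deviation of the 8 replicate maximums.
Mean of replicates: (6.942 + 6.482 + 6.942 + 6.992 + 6.992 + 6.992 + 6.992 + 6.992) / 8 = 55.3260 / 8 = 6.9158
Sum of squared deviations: (+0.0263)² + (−0.4337)² + (+0.0263)² + (+0.0762)² + (+0.0762)² + (+0.0762)² + (+0.0762)² + (+0.0762)² = 0.2186
Variance = 0.2186 / 7 = 0.0312
SE* = √0.0312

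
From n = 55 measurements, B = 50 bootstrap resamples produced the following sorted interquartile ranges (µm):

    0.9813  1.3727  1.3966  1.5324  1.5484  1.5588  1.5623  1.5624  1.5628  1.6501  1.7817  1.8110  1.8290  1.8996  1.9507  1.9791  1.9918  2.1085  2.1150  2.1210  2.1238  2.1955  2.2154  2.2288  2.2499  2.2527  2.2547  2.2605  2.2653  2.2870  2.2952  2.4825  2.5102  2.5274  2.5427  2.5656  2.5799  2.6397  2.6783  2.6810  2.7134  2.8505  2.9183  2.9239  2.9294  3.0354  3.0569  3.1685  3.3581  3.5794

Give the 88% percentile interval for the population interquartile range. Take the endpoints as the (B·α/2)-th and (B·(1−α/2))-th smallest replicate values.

(1.3966, 3.0569)

α = 0.12; lower rank = 50 × 0.060 = 3; upper rank = 50 × 0.940 = 47.
The 3rd smallest replicate is 1.3966; the 47th is 3.0569.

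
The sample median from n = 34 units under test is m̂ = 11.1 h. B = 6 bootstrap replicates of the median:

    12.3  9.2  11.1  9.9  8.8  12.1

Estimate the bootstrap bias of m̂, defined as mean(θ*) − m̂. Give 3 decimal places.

mean(θ*) = (12.3 + 9.2 + 11.1 + 9.9 + 8.8 + 12.1) / 6 = 10.5667
bias = 10.5667 − 11.1

bias = −0.533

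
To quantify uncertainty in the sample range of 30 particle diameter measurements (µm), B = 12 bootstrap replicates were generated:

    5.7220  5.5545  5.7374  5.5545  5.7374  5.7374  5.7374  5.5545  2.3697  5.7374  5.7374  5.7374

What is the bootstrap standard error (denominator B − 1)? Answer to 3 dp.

SE* = 0.961

Bootstrap SE is the standard deviation of the 12 replicate ranges.
Mean of replicates: (5.7220 + 5.5545 + 5.7374 + 5.5545 + 5.7374 + 5.7374 + 5.7374 + 5.5545 + 2.3697 + 5.7374 + 5.7374 + 5.7374) / 12 = 64.91700 / 12 = 5.40975
Sum of squared deviations: (+0.31225)² + (+0.14475)² + (+0.32765)² + (+0.14475)² + (+0.32765)² + (+0.32765)² + (+0.32765)² + (+0.14475)² + (−3.04005)² + (+0.32765)² + (+0.32765)² + (+0.32765)² = 10.15374
Variance = 10.15374 / 11 = 0.92307
SE* = √0.92307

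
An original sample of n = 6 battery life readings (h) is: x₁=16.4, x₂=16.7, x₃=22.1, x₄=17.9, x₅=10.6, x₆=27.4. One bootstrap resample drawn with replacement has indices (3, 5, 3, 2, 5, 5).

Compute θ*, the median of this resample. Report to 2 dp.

Resample values: 22.1, 10.6, 22.1, 16.7, 10.6, 10.6.
Sorted: 10.6, 10.6, 10.6, 16.7, 22.1, 22.1
Median = average of the two middle values = 13.65

θ* = 13.65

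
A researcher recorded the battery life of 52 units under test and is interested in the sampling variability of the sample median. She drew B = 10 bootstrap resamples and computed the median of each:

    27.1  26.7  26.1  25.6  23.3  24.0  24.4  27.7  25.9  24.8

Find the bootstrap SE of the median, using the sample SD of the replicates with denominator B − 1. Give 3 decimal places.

SE* = 1.419

Bootstrap SE is the standard deviation of the 10 replicate medians.
Mean of replicates: (27.1 + 26.7 + 26.1 + 25.6 + 23.3 + 24.0 + 24.4 + 27.7 + 25.9 + 24.8) / 10 = 255.6000 / 10 = 25.5600
Sum of squared deviations: (+1.5400)² + (+1.1400)² + (+0.5400)² + (+0.0400)² + (−2.2600)² + (−1.5600)² + (−1.1600)² + (+2.1400)² + (+0.3400)² + (−0.7600)² = 18.1240
Variance = 18.1240 / 9 = 2.0138
SE* = √2.0138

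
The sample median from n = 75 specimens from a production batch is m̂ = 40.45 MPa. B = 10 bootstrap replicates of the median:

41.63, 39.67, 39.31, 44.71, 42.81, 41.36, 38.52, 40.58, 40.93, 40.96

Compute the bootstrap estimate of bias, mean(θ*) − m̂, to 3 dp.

bias = +0.598

mean(θ*) = (41.63 + 39.67 + 39.31 + 44.71 + 42.81 + 41.36 + 38.52 + 40.58 + 40.93 + 40.96) / 10 = 41.0480
bias = 41.0480 − 40.45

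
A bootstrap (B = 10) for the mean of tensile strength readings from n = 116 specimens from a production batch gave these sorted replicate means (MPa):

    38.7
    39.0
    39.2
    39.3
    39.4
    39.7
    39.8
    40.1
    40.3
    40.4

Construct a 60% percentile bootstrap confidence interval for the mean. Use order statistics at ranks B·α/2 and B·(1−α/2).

(39.0, 40.1)

α = 0.40; lower rank = 10 × 0.200 = 2; upper rank = 10 × 0.800 = 8.
The 2nd smallest replicate is 39.0; the 8th is 40.1.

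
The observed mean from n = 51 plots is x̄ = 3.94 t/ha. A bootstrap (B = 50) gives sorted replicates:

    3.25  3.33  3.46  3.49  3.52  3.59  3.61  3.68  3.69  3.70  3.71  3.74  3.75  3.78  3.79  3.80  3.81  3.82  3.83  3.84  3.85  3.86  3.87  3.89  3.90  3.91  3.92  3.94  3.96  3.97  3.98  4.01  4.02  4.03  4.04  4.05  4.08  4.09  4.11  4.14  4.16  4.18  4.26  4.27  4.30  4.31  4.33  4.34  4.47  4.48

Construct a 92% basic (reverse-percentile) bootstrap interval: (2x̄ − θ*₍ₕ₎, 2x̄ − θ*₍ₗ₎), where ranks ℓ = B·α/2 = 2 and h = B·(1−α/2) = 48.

(3.54, 4.55)

Percentile endpoints at ranks 2 and 48: θ*₍2₎ = 3.33, θ*₍48₎ = 4.34.
Basic interval reflects these around x̄:
  lower = 2 × 3.94 − 4.34 = 3.54
  upper = 2 × 3.94 − 3.33 = 4.55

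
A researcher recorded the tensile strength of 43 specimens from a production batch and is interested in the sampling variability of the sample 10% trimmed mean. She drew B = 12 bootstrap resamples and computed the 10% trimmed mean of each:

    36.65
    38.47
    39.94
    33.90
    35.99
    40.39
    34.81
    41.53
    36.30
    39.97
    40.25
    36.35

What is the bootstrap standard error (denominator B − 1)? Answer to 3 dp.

SE* = 2.512

Bootstrap SE is the standard deviation of the 12 replicate 10% trimmed means.
Mean of replicates: (36.65 + 38.47 + 39.94 + 33.90 + 35.99 + 40.39 + 34.81 + 41.53 + 36.30 + 39.97 + 40.25 + 36.35) / 12 = 454.5500 / 12 = 37.8792
Sum of squared deviations: (−1.2292)² + (+0.5908)² + (+2.0608)² + (−3.9792)² + (−1.8892)² + (+2.5108)² + (−3.0692)² + (+3.6508)² + (−1.5792)² + (+2.0908)² + (+2.3708)² + (−1.5292)² = 69.3869
Variance = 69.3869 / 11 = 6.3079
SE* = √6.3079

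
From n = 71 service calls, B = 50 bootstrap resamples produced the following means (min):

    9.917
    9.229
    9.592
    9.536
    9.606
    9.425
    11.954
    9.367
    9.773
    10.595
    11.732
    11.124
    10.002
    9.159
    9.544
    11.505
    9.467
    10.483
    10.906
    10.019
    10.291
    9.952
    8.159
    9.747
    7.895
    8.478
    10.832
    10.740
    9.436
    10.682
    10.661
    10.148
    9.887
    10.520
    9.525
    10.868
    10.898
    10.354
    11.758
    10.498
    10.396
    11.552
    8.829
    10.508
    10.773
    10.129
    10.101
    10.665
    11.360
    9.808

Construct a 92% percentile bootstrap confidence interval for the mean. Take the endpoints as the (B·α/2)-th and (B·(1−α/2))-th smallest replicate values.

(8.159, 11.732)

Sorted replicates: 7.895, 8.159, 8.478, 8.829, 9.159, 9.229, 9.367, 9.425, 9.436, 9.467, 9.525, 9.536, 9.544, 9.592, 9.606, 9.747, 9.773, 9.808, 9.887, 9.917, 9.952, 10.002, 10.019, 10.101, 10.129, 10.148, 10.291, 10.354, 10.396, 10.483, 10.498, 10.508, 10.520, 10.595, 10.661, 10.665, 10.682, 10.740, 10.773, 10.832, 10.868, 10.898, 10.906, 11.124, 11.360, 11.505, 11.552, 11.732, 11.758, 11.954
α = 0.08; lower rank = 50 × 0.040 = 2; upper rank = 50 × 0.960 = 48.
The 2nd smallest replicate is 8.159; the 48th is 11.732.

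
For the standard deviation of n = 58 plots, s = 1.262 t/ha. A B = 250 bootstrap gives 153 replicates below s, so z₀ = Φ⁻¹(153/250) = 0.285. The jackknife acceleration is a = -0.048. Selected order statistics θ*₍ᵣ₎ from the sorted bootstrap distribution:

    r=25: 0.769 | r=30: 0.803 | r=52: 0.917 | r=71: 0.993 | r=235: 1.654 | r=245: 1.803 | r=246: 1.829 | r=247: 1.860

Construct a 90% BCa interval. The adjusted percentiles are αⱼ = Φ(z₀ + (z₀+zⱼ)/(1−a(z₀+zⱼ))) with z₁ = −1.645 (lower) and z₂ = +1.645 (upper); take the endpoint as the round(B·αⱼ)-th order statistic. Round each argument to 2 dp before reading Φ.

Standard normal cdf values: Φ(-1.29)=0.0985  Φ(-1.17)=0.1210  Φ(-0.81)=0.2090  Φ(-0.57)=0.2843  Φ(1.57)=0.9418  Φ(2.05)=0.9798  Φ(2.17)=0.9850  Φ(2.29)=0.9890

(0.803, 1.803)

Lower: z₀ + z₁ = 0.285 + (-1.645) = -1.360; 1 − a(z₀+z₁) = 1 − (-0.048)(-1.360) = 0.9347; argument = 0.285 + (-1.360)/0.9347 = -1.1700 → -1.17.
α₁ = Φ(-1.17) = 0.1210; rank = round(250 × 0.1210) = 30; θ*₍30₎ = 0.803.
Upper: z₀ + z₂ = 1.930; 1 − a(z₀+z₂) = 1.0926; argument = 2.0514 → 2.05; α₂ = 0.9798; rank = 245; θ*₍245₎ = 1.803.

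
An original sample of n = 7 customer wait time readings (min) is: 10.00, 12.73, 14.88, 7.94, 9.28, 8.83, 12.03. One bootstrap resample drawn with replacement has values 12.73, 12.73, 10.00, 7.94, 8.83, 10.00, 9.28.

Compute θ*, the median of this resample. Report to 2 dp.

θ* = 10.00

Sorted: 7.94, 8.83, 9.28, 10.00, 10.00, 12.73, 12.73
Median = middle value = 10.00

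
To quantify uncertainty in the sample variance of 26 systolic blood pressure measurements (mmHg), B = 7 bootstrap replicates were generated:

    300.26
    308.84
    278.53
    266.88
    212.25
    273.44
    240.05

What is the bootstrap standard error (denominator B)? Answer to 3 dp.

Bootstrap SE is the standard deviation of the 7 replicate variances.
Mean of replicates: (300.26 + 308.84 + 278.53 + 266.88 + 212.25 + 273.44 + 240.05) / 7 = 1880.2500 / 7 = 268.6071
Sum of squared deviations: (+31.6529)² + (+40.2329)² + (+9.9229)² + (−1.7271)² + (−56.3571)² + (+4.8329)² + (−28.5571)² = 6737.0267
Variance = 6737.0267 / 7 = 962.4324
SE* = √962.4324

SE* = 31.023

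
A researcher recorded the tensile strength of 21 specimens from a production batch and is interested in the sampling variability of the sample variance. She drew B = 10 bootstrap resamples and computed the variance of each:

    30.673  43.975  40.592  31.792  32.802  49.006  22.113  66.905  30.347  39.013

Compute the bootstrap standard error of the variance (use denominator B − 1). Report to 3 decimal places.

SE* = 12.583

Bootstrap SE is the standard deviation of the 10 replicate variances.
Mean of replicates: (30.673 + 43.975 + 40.592 + 31.792 + 32.802 + 49.006 + 22.113 + 66.905 + 30.347 + 39.013) / 10 = 387.2180 / 10 = 38.7218
Sum of squared deviations: (−8.0488)² + (+5.2532)² + (+1.8702)² + (−6.9298)² + (−5.9198)² + (+10.2842)² + (−16.6088)² + (+28.1832)² + (−8.3748)² + (+0.2912)² = 1425.0749
Variance = 1425.0749 / 9 = 158.3417
SE* = √158.3417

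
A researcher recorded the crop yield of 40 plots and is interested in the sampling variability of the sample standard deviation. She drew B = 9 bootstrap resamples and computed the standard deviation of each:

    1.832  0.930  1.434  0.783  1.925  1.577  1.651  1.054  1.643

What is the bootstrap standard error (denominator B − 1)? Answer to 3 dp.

Bootstrap SE is the standard deviation of the 9 replicate standard deviations.
Mean of replicates: (1.832 + 0.930 + 1.434 + 0.783 + 1.925 + 1.577 + 1.651 + 1.054 + 1.643) / 9 = 12.8290 / 9 = 1.4254
Sum of squared deviations: (+0.4066)² + (−0.4954)² + (+0.0086)² + (−0.6424)² + (+0.4996)² + (+0.1516)² + (+0.2256)² + (−0.3714)² + (+0.2176)² = 1.3323
Variance = 1.3323 / 8 = 0.1665
SE* = √0.1665

SE* = 0.408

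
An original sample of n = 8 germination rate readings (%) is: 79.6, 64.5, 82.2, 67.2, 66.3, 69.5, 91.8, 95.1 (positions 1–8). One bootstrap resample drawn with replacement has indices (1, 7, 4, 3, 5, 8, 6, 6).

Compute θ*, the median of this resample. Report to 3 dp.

θ* = 74.550

Resample values: 79.6, 91.8, 67.2, 82.2, 66.3, 95.1, 69.5, 69.5.
Sorted: 66.3, 67.2, 69.5, 69.5, 79.6, 82.2, 91.8, 95.1
Median = average of the two middle values = 74.550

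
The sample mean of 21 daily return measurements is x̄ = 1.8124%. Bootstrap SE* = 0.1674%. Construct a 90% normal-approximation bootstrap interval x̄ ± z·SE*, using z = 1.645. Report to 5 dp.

(1.53703, 2.08777)

Margin = 1.645 × 0.1674 = 0.275373
Interval: 1.8124 ± 0.275373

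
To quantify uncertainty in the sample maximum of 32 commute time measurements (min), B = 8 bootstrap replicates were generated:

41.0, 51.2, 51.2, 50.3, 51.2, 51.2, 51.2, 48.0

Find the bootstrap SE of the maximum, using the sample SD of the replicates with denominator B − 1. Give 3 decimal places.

Bootstrap SE is the standard deviation of the 8 replicate maximums.
Mean of replicates: (41.0 + 51.2 + 51.2 + 50.3 + 51.2 + 51.2 + 51.2 + 48.0) / 8 = 395.3000 / 8 = 49.4125
Sum of squared deviations: (−8.4125)² + (+1.7875)² + (+1.7875)² + (+0.8875)² + (+1.7875)² + (+1.7875)² + (+1.7875)² + (−1.4125)² = 89.5288
Variance = 89.5288 / 7 = 12.7898
SE* = √12.7898

SE* = 3.576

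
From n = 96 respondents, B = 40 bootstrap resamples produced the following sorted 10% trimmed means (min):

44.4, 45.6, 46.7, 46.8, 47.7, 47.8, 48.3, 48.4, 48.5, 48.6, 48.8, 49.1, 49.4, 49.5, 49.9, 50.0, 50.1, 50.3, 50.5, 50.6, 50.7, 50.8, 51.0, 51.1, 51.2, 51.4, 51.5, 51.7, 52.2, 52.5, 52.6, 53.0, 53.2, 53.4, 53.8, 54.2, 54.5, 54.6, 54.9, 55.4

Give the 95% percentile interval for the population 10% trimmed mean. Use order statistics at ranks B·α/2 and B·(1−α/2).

α = 0.05; lower rank = 40 × 0.025 = 1; upper rank = 40 × 0.975 = 39.
The 1st smallest replicate is 44.4; the 39th is 54.9.

(44.4, 54.9)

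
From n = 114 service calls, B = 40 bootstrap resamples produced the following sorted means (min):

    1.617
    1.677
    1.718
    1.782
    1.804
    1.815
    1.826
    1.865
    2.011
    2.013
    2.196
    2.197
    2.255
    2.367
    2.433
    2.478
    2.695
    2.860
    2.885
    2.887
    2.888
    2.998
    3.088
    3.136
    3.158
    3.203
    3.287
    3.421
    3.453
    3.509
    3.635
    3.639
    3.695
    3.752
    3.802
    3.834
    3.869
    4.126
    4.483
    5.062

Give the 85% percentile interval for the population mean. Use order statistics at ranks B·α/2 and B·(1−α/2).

(1.718, 3.869)

α = 0.15; lower rank = 40 × 0.075 = 3; upper rank = 40 × 0.925 = 37.
The 3rd smallest replicate is 1.718; the 37th is 3.869.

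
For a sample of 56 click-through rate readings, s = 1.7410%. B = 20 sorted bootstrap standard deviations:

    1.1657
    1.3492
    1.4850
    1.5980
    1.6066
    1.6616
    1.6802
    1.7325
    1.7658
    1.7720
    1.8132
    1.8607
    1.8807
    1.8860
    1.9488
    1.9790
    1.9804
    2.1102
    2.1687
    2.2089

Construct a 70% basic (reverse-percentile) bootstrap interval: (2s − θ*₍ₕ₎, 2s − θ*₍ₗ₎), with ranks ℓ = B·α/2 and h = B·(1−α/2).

(1.5016, 1.9970)

Percentile endpoints at ranks 3 and 17: θ*₍3₎ = 1.4850, θ*₍17₎ = 1.9804.
Basic interval reflects these around s:
  lower = 2 × 1.7410 − 1.9804 = 1.5016
  upper = 2 × 1.7410 − 1.4850 = 1.9970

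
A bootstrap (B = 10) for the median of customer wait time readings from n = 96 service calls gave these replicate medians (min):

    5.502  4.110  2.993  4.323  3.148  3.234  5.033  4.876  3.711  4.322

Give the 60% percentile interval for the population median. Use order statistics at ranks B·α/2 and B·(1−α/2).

(3.148, 4.876)

Sorted replicates: 2.993, 3.148, 3.234, 3.711, 4.110, 4.322, 4.323, 4.876, 5.033, 5.502
α = 0.40; lower rank = 10 × 0.200 = 2; upper rank = 10 × 0.800 = 8.
The 2nd smallest replicate is 3.148; the 8th is 4.876.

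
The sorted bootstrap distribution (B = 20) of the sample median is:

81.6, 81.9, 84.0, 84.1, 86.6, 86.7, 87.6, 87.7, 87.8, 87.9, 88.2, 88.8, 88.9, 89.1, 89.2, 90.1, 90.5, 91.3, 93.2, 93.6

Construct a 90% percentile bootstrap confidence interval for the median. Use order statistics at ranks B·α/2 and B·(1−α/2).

α = 0.10; lower rank = 20 × 0.050 = 1; upper rank = 20 × 0.950 = 19.
The 1st smallest replicate is 81.6; the 19th is 93.2.

(81.6, 93.2)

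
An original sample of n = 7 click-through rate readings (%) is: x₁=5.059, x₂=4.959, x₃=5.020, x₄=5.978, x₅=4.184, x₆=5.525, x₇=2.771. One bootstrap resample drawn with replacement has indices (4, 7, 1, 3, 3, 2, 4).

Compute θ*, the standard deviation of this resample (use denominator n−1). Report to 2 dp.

θ* = 1.07

Resample values: 5.978, 2.771, 5.059, 5.020, 5.020, 4.959, 5.978.
Mean = 4.9693; sum of squared deviations = 6.8808
s² = 6.8808 / 6 = 1.1468
s = √1.1468 = 1.07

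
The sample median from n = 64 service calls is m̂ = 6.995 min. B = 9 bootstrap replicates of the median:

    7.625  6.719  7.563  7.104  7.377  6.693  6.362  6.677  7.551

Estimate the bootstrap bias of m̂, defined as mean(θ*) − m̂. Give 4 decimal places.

mean(θ*) = (7.625 + 6.719 + 7.563 + 7.104 + 7.377 + 6.693 + 6.362 + 6.677 + 7.551) / 9 = 7.07456
bias = 7.07456 − 6.995

bias = +0.0796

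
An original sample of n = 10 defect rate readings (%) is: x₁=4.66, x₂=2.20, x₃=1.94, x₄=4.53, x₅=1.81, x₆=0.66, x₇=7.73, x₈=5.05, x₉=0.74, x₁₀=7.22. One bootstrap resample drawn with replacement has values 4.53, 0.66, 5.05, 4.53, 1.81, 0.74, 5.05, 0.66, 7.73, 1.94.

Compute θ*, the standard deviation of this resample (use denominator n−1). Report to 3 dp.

Mean = 3.2700; sum of squared deviations = 53.3292
s² = 53.3292 / 9 = 5.9255
s = √5.9255 = 2.434

θ* = 2.434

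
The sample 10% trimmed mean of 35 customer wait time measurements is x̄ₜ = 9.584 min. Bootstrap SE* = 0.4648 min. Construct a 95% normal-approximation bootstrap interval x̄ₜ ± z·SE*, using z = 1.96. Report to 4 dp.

(8.6730, 10.4950)

Margin = 1.96 × 0.4648 = 0.91101
Interval: 9.584 ± 0.91101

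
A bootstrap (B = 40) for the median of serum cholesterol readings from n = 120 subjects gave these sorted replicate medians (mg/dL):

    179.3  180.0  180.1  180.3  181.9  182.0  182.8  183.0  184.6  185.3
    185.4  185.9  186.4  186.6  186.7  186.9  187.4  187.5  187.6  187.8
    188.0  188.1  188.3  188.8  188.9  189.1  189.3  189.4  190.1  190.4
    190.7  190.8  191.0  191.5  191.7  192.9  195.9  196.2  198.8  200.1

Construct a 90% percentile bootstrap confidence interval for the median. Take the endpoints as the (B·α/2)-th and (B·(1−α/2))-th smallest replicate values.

(180.0, 196.2)

α = 0.10; lower rank = 40 × 0.050 = 2; upper rank = 40 × 0.950 = 38.
The 2nd smallest replicate is 180.0; the 38th is 196.2.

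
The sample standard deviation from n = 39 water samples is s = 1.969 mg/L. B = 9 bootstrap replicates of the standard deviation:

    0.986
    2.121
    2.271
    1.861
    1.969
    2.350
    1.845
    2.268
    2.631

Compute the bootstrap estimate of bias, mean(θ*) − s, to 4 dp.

mean(θ*) = (0.986 + 2.121 + 2.271 + 1.861 + 1.969 + 2.350 + 1.845 + 2.268 + 2.631) / 9 = 2.03356
bias = 2.03356 − 1.969

bias = +0.0646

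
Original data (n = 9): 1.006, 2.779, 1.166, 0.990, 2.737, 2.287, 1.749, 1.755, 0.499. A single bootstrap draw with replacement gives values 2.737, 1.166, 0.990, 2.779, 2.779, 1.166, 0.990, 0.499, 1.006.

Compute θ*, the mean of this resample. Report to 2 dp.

θ* = 1.57

Mean = (2.737 + 1.166 + 0.990 + 2.779 + 2.779 + 1.166 + 0.990 + 0.499 + 1.006) / 9 = 14.1120 / 9 = 1.57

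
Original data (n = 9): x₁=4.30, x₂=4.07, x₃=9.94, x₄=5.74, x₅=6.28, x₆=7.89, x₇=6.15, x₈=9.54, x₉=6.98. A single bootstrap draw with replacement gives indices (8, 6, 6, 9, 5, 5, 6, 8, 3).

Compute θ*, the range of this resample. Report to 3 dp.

θ* = 3.660

Resample values: 9.54, 7.89, 7.89, 6.98, 6.28, 6.28, 7.89, 9.54, 9.94.
Range = 9.94 − 6.28 = 3.660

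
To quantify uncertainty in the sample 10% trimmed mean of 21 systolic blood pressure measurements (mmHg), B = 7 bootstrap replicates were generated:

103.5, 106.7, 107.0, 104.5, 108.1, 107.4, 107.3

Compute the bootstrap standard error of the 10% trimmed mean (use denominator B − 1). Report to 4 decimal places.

Bootstrap SE is the standard deviation of the 7 replicate 10% trimmed means.
Mean of replicates: (103.5 + 106.7 + 107.0 + 104.5 + 108.1 + 107.4 + 107.3) / 7 = 744.50000 / 7 = 106.35714
Sum of squared deviations: (−2.85714)² + (+0.34286)² + (+0.64286)² + (−1.85714)² + (+1.74286)² + (+1.04286)² + (+0.94286)² = 17.15714
Variance = 17.15714 / 6 = 2.85952
SE* = √2.85952

SE* = 1.6910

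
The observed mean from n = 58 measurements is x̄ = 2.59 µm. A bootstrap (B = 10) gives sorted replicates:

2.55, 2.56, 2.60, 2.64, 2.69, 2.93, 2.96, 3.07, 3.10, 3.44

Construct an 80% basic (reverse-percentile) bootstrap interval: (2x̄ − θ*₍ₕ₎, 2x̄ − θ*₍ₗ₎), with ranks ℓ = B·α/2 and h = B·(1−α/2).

Percentile endpoints at ranks 1 and 9: θ*₍1₎ = 2.55, θ*₍9₎ = 3.10.
Basic interval reflects these around x̄:
  lower = 2 × 2.59 − 3.10 = 2.08
  upper = 2 × 2.59 − 2.55 = 2.63

(2.08, 2.63)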